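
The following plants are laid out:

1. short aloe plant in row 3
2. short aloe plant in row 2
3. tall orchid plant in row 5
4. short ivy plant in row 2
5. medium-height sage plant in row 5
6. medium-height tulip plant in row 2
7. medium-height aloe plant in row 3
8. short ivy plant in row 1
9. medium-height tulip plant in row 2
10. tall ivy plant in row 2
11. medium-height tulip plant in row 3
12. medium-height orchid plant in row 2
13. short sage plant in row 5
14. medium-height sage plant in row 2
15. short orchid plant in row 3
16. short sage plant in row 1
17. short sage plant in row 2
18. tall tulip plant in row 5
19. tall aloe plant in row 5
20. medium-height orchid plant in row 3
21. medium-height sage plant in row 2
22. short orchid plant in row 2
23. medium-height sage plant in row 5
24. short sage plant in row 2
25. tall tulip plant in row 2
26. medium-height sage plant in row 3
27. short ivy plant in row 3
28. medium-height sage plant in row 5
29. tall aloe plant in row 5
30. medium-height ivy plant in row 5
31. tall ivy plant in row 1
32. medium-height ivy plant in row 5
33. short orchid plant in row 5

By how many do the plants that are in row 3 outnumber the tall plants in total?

plants in row 3: 7.
tall plants: 7.
7 − 7 = 0.

0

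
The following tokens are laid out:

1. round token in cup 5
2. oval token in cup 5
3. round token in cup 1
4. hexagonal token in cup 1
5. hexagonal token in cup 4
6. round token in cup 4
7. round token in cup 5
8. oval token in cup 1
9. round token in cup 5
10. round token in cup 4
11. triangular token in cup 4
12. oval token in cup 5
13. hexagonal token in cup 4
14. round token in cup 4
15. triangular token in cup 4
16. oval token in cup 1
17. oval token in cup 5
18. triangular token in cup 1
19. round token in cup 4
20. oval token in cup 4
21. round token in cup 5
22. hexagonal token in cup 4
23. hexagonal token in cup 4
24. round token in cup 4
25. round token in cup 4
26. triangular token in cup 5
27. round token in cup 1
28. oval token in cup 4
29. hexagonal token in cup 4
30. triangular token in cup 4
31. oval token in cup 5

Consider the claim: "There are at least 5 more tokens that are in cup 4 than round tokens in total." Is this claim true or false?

There are 16 tokens in cup 4.
There are 12 round tokens.
The claim requires 16 − 12 = 4 ≥ 5, which does not hold.

False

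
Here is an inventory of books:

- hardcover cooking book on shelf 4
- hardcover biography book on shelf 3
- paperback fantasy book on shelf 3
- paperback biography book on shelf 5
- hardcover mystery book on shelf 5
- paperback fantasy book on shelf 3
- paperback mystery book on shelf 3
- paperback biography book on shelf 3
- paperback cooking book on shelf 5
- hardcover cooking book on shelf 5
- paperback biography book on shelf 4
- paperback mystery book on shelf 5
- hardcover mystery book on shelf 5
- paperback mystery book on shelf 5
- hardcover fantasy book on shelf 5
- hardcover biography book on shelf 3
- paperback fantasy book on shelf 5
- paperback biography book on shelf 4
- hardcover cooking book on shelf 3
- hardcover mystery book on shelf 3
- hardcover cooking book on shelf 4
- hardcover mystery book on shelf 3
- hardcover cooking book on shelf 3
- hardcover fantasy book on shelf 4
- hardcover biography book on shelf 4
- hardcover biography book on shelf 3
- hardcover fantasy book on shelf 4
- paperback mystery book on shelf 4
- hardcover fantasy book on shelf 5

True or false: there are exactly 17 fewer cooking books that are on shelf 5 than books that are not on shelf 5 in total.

True

|cooking books on shelf 5| = 2.
|books that are not on shelf 5| = 19.
The claim requires 19 − 2 (= 17) to equal 17, which holds.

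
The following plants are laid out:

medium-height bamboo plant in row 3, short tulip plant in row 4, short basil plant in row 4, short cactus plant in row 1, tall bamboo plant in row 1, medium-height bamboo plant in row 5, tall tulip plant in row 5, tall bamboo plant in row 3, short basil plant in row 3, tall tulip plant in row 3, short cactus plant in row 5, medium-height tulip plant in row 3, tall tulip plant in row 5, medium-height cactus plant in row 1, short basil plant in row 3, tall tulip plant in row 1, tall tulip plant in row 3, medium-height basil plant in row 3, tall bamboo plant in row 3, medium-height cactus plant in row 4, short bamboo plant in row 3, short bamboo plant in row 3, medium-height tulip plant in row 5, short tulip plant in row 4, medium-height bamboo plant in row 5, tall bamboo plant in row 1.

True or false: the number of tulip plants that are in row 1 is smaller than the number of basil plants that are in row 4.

tulip plants in row 1: 1.
basil plants in row 4: 1.
The claim requires 1 < 1, which does not hold.

False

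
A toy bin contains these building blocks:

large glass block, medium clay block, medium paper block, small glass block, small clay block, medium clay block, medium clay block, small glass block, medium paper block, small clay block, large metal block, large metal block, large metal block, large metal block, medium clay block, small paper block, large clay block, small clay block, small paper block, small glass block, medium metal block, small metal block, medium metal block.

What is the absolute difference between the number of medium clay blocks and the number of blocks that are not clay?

medium clay blocks: 4. blocks that are not clay: 15.
|4 − 15| = 15 − 4 = 11.

11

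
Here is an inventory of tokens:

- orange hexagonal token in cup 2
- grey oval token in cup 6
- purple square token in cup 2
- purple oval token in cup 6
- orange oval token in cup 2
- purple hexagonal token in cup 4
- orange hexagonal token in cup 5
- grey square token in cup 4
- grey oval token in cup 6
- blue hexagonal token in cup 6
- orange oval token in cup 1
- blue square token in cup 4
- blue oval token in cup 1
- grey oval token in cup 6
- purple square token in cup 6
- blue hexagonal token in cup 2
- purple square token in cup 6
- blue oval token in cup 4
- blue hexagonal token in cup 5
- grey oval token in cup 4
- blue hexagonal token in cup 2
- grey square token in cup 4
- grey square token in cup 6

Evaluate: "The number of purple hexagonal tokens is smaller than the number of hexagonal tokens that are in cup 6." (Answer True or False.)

False

|purple hexagonal tokens| = 1.
|hexagonal tokens in cup 6| = 1.
The claim requires 1 < 1, which does not hold.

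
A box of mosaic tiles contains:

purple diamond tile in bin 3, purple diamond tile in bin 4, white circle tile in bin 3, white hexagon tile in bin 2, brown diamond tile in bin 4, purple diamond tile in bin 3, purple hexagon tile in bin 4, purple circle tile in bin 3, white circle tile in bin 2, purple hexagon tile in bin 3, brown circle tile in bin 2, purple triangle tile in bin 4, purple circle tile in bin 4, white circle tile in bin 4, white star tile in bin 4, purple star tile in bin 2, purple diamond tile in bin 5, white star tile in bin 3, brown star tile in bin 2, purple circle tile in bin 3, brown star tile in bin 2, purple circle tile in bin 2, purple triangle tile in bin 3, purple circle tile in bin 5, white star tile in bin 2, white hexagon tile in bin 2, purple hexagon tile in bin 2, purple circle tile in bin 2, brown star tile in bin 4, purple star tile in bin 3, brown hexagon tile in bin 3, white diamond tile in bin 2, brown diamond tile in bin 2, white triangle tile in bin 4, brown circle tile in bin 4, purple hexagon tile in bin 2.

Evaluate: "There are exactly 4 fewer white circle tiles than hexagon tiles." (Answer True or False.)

True

There are 3 white circle tiles.
There are 7 hexagon tiles.
The claim requires 7 − 3 (= 4) to equal 4, which holds.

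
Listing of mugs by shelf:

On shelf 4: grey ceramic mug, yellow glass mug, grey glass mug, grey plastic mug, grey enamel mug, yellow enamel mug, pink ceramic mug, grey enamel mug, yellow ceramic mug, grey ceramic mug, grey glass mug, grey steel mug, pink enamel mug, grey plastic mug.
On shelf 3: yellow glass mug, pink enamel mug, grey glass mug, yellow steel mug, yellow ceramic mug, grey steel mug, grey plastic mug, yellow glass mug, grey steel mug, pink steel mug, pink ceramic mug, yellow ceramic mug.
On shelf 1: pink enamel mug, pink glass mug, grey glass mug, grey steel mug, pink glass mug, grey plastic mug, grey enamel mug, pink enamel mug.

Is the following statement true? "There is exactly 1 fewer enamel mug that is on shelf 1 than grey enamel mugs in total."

|enamel mugs on shelf 1| = 3.
|grey enamel mugs| = 3.
The claim requires 3 − 3 (= 0) to equal 1, which does not hold.

False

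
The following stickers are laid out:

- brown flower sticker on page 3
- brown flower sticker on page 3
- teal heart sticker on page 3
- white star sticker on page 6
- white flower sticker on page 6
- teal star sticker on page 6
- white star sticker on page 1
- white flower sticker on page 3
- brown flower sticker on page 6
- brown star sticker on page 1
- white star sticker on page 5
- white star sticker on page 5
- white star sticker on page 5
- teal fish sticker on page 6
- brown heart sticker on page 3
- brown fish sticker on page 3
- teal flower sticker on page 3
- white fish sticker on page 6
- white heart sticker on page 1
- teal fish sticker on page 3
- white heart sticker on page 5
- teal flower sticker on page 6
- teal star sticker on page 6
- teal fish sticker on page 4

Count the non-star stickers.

Total stickers: 24; with the excluded value: 8; remaining 24 − 8 = 16.

16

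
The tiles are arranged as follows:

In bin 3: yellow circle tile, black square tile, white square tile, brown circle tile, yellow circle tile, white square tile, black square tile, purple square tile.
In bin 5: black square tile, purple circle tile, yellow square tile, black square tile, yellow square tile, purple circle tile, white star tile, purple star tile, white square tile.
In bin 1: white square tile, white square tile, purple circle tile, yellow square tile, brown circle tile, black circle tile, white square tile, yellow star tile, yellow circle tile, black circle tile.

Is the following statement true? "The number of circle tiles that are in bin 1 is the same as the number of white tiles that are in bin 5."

False

There are 5 circle tiles in bin 1.
There are 2 white tiles in bin 5.
The claim requires 5 = 2, which does not hold.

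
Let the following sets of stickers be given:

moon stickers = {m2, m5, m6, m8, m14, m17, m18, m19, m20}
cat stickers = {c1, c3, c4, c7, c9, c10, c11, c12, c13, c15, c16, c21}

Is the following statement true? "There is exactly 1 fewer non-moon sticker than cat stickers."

False

non-moon stickers: 12.
cat stickers: 12.
The claim requires 12 − 12 (= 0) to equal 1, which does not hold.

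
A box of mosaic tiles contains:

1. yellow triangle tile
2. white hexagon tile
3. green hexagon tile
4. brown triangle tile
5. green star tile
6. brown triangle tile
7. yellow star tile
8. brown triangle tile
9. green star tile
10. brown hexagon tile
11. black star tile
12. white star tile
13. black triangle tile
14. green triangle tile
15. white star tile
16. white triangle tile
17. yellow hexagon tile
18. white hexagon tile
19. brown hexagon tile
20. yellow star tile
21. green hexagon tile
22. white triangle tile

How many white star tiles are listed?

2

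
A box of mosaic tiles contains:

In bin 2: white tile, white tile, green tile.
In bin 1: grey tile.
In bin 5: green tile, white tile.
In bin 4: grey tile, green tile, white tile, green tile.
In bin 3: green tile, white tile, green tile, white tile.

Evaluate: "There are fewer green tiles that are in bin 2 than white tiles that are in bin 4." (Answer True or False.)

green tiles in bin 2: 1.
white tiles in bin 4: 1.
The claim requires 1 < 1, which does not hold.

False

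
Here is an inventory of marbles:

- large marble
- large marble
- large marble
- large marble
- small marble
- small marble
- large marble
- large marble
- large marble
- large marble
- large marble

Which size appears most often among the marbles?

large

Counts by size: large 9, small 2.
The maximum is 9, held uniquely by large.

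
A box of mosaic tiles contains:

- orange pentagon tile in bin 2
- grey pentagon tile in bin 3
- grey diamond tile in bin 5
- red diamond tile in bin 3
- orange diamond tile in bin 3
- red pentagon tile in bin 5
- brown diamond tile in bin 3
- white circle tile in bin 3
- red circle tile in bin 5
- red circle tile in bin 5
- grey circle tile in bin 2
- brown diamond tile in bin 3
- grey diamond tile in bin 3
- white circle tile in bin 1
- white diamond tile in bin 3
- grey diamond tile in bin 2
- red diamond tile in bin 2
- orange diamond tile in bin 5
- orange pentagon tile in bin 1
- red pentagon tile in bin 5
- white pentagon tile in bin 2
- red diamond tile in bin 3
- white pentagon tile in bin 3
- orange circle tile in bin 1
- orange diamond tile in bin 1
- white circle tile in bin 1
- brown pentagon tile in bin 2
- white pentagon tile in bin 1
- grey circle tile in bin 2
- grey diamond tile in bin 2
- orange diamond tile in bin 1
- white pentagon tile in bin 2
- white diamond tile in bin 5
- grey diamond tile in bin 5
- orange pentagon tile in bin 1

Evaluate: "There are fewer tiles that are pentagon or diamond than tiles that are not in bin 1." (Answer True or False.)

False

tiles that are pentagon or diamond: 27.
tiles that are not in bin 1: 27.
The claim requires 27 < 27, which does not hold.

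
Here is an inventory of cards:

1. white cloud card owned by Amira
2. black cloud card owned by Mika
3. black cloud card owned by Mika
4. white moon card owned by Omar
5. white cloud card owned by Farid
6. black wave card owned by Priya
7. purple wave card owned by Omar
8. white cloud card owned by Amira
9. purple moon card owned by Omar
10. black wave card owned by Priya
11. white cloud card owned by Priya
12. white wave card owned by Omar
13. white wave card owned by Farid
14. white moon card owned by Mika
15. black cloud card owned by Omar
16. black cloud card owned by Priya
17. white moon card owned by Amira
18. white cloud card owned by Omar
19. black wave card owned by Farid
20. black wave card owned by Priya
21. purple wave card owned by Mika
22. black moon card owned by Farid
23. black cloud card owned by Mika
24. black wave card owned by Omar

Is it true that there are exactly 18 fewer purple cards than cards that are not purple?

purple cards: 3.
cards that are not purple: 21.
The claim requires 21 − 3 (= 18) to equal 18, which holds.

True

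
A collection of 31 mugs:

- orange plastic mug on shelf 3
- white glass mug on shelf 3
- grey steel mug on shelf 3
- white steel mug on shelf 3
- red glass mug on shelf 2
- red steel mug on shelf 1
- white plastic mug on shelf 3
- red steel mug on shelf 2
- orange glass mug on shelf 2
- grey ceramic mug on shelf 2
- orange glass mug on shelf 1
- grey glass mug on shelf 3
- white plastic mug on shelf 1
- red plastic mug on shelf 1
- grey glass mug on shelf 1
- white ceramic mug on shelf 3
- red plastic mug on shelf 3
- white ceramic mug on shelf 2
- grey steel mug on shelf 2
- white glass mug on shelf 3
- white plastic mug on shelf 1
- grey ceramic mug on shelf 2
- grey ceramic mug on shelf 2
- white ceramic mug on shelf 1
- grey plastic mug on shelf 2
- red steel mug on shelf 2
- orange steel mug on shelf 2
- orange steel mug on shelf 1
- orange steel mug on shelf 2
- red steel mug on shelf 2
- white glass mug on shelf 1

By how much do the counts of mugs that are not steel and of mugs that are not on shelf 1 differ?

mugs that are not steel: 21. mugs that are not on shelf 1: 22.
|21 − 22| = 22 − 21 = 1.

1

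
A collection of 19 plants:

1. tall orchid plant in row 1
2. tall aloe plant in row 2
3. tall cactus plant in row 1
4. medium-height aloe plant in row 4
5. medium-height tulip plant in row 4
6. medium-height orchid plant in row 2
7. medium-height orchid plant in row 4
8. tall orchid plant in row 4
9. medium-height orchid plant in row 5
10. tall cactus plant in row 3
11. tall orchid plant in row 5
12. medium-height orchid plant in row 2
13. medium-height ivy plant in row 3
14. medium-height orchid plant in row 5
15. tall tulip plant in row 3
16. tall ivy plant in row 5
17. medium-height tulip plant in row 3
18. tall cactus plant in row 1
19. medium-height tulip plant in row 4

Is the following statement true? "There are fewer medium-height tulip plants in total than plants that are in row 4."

|medium-height tulip plants| = 3.
|plants in row 4| = 5.
The claim requires 3 < 5, which holds.

True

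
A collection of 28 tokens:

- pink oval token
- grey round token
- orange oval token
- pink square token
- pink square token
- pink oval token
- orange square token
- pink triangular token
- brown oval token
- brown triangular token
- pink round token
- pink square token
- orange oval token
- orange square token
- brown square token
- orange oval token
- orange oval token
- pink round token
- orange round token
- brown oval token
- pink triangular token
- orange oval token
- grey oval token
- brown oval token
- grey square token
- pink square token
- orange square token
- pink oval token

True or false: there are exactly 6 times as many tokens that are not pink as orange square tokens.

tokens that are not pink: 17.
orange square tokens: 3.
The claim requires 17 = 6 × 3 = 18, which does not hold.

False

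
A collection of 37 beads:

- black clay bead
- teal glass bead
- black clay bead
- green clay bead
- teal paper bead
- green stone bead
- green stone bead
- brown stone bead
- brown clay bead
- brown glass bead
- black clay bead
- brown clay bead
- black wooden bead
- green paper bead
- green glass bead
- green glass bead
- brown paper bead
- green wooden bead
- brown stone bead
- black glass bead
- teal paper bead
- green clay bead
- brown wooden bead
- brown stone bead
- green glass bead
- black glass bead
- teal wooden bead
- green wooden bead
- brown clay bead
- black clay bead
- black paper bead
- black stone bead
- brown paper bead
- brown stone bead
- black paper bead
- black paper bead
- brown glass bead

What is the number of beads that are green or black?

21

black: 11; green: 10; together 11 + 10 = 21.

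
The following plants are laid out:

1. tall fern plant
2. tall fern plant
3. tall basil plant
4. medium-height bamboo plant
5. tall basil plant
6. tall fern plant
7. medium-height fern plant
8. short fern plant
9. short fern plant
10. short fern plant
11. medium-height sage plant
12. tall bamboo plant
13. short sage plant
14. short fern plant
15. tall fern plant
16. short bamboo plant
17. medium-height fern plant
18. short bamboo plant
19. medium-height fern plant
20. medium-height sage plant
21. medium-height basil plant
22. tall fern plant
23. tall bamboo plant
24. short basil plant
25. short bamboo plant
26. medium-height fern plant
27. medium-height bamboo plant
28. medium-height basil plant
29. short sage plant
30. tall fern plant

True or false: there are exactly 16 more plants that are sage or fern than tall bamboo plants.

|plants that are sage or fern| = 18.
|tall bamboo plants| = 2.
The claim requires 18 − 2 (= 16) to equal 16, which holds.

True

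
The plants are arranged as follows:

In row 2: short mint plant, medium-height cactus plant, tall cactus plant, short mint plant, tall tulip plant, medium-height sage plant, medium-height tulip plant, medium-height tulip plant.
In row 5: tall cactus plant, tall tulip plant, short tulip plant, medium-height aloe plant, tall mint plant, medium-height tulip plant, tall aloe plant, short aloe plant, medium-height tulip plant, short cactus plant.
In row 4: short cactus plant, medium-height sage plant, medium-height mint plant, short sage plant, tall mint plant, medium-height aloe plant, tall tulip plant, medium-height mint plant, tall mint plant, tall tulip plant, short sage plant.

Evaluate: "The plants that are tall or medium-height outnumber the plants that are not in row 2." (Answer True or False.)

There are 21 plants that are tall or medium-height.
There are 21 plants that are not in row 2.
The claim requires 21 > 21, which does not hold.

False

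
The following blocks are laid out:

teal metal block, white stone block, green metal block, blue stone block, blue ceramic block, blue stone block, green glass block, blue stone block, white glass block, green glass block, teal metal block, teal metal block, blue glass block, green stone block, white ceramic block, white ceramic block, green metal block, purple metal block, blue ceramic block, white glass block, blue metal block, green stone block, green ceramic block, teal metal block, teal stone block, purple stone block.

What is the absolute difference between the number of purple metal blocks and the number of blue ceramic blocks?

purple metal blocks: 1. blue ceramic blocks: 2.
|1 − 2| = 2 − 1 = 1.

1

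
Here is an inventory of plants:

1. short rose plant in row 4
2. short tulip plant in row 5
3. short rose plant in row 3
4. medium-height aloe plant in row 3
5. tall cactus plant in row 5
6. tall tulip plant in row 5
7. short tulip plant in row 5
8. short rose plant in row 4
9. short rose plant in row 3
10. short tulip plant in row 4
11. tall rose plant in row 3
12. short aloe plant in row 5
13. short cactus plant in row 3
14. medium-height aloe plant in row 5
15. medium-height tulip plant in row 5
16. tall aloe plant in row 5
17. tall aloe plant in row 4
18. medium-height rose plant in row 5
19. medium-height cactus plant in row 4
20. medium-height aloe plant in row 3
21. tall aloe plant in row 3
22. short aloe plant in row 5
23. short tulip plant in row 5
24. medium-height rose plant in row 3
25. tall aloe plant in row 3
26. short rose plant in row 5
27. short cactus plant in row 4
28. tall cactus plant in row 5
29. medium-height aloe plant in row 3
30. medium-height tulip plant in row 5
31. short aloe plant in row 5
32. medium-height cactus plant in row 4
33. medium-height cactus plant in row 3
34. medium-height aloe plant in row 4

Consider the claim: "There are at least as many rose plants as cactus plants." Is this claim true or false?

There are 8 rose plants.
There are 7 cactus plants.
The claim requires 8 ≥ 7, which holds.

True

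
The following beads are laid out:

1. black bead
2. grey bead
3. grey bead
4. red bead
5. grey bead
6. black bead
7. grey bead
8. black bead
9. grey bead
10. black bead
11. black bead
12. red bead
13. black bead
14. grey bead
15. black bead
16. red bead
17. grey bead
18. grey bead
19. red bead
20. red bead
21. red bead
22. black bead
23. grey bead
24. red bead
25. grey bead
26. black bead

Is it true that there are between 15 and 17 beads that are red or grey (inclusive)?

True

beads that are red or grey: 17.
The claim requires 15 ≤ 17 ≤ 17, which holds.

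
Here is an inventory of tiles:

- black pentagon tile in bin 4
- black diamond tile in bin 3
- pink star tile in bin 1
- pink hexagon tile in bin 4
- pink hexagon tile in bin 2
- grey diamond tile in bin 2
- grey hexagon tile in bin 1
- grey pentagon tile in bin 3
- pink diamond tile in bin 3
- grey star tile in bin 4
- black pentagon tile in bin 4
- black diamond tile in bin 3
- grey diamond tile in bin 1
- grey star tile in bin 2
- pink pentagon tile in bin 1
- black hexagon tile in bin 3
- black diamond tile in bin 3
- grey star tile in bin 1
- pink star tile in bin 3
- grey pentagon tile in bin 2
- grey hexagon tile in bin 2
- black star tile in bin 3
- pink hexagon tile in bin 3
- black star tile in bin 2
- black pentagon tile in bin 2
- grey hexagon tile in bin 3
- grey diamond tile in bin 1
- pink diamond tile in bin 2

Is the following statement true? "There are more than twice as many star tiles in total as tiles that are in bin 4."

False

|star tiles| = 7.
|tiles in bin 4| = 4.
The claim requires 7 > 2 × 4 = 8, which does not hold.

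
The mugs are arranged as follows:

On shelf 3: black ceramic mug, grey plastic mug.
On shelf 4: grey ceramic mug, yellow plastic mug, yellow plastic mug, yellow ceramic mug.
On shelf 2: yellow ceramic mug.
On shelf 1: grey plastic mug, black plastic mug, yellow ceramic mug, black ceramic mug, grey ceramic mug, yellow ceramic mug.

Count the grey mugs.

4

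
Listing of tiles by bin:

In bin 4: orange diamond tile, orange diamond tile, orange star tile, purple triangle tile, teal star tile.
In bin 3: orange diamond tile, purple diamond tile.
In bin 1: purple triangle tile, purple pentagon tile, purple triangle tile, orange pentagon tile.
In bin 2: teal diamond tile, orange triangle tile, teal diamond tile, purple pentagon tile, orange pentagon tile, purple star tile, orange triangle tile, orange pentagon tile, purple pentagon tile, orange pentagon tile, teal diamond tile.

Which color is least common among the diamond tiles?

purple

Counts by color (restricted to diamond tiles): teal 3, orange 3, purple 1.
The minimum is 1, held uniquely by purple.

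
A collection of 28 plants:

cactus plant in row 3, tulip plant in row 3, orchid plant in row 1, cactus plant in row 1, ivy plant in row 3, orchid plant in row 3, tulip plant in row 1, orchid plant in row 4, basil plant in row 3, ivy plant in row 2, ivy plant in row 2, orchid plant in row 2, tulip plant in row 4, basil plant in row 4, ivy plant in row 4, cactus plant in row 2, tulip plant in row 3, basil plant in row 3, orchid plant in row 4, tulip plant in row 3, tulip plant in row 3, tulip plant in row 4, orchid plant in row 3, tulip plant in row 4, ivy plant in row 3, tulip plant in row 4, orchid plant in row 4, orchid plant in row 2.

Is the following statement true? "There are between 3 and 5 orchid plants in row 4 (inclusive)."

True

|orchid plants in row 4| = 3.
The claim requires 3 ≤ 3 ≤ 5, which holds.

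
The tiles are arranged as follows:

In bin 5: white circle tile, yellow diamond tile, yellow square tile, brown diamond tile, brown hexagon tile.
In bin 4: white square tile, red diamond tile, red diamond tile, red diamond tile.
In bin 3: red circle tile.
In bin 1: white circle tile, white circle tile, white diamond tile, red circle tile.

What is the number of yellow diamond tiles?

1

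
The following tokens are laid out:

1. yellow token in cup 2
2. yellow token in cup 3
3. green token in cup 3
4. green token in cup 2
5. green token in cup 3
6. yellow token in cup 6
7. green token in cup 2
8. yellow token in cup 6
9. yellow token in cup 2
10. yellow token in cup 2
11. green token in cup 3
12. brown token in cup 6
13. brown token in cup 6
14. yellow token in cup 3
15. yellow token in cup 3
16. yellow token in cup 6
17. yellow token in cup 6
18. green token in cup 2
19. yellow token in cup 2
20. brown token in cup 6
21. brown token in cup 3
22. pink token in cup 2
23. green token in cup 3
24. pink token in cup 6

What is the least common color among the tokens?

pink

Counts by color: yellow 11, green 7, brown 4, pink 2.
The minimum is 2, held uniquely by pink.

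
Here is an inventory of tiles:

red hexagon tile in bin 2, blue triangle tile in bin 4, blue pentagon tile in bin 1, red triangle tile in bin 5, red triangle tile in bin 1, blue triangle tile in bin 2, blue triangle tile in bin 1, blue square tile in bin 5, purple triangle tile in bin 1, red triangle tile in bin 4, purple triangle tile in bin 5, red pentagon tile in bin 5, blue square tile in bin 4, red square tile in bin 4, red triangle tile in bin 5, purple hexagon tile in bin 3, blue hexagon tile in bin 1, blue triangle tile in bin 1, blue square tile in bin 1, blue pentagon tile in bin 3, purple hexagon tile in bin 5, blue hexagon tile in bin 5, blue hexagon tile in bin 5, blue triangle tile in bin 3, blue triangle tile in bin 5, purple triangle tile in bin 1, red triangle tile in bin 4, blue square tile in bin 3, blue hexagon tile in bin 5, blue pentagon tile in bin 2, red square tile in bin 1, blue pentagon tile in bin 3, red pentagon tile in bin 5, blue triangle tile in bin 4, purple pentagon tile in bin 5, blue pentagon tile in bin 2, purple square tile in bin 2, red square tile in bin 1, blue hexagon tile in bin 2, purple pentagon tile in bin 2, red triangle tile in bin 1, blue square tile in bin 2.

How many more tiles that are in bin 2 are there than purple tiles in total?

tiles in bin 2: 8.
purple tiles: 8.
8 − 8 = 0.

0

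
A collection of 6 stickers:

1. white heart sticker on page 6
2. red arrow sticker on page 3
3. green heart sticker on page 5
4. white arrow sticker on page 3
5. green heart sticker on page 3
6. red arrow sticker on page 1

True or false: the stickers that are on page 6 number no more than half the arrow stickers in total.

True

stickers on page 6: 1.
arrow stickers: 3.
The claim requires 2 × 1 = 2 ≤ 3, which holds.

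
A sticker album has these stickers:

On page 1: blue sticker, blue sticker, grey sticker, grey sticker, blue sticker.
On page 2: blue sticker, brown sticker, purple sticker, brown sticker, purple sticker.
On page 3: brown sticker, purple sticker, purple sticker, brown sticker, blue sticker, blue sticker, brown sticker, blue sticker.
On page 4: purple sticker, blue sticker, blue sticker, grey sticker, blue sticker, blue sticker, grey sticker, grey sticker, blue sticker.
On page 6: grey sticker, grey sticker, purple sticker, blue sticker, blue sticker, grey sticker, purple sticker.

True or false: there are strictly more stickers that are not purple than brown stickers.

|stickers that are not purple| = 27.
|brown stickers| = 5.
The claim requires 27 > 5, which holds.

True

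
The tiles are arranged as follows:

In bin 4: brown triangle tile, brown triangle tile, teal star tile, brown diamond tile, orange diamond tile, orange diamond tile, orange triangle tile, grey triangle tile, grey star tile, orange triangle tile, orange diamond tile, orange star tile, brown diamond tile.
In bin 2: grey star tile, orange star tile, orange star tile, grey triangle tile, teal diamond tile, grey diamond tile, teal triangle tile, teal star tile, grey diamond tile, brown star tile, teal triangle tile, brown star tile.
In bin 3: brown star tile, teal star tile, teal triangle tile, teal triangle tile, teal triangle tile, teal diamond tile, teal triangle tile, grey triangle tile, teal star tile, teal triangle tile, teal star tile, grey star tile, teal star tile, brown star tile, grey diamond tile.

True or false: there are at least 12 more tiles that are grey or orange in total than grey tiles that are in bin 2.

tiles that are grey or orange: 17.
grey tiles in bin 2: 4.
The claim requires 17 − 4 = 13 ≥ 12, which holds.

True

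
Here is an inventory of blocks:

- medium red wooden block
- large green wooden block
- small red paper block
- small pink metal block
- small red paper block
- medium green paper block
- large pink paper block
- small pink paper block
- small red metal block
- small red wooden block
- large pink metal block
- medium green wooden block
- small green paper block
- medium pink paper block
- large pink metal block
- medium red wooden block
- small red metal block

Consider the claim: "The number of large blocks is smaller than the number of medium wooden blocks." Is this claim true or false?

|large blocks| = 4.
|medium wooden blocks| = 3.
The claim requires 4 < 3, which does not hold.

False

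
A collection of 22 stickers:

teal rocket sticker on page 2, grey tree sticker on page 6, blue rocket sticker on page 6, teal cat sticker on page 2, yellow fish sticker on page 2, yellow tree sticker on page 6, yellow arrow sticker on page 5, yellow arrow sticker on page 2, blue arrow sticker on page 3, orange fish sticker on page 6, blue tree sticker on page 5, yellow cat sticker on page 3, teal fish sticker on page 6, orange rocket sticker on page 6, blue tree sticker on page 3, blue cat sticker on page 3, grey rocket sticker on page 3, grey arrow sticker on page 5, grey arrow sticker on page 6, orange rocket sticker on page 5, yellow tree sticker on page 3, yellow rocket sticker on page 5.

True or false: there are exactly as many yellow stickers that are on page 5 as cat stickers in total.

yellow stickers on page 5: 2.
cat stickers: 3.
The claim requires 2 = 3, which does not hold.

False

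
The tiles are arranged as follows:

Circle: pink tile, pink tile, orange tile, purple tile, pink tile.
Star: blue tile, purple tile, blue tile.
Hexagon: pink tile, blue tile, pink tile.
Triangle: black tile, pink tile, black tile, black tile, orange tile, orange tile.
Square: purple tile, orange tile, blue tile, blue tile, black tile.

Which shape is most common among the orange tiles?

Counts by shape (restricted to orange tiles): triangle 2, circle 1, square 1.
The maximum is 2, held uniquely by triangle.

triangle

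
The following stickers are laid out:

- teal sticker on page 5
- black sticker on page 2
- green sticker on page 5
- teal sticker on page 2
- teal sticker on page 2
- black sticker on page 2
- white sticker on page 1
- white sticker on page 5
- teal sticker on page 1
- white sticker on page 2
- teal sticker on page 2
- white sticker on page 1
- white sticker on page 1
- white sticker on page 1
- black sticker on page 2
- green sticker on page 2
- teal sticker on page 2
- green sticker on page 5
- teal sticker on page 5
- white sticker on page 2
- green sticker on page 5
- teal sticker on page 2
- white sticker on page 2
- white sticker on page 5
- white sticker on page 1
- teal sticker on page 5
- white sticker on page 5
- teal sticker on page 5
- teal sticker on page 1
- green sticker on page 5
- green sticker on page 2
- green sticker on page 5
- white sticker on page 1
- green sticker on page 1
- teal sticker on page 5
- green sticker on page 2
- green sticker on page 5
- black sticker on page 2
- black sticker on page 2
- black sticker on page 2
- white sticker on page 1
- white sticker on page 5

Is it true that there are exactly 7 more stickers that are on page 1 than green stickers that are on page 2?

There are 10 stickers on page 1.
There are 3 green stickers on page 2.
The claim requires 10 − 3 (= 7) to equal 7, which holds.

True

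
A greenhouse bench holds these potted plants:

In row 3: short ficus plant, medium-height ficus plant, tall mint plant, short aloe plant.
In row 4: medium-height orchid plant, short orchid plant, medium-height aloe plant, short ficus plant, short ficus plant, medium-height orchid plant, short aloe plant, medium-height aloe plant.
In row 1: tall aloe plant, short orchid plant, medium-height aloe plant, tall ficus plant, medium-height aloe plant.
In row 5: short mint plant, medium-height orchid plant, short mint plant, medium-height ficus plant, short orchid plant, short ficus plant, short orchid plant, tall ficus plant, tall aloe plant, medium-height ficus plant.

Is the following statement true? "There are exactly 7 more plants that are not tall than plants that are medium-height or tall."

plants that are not tall: 22.
plants that are medium-height or tall: 15.
The claim requires 22 − 15 (= 7) to equal 7, which holds.

True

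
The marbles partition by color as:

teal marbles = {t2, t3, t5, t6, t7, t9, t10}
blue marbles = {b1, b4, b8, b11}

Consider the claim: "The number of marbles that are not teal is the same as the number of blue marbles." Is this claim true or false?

True

marbles that are not teal: 4.
blue marbles: 4.
The claim requires 4 = 4, which holds.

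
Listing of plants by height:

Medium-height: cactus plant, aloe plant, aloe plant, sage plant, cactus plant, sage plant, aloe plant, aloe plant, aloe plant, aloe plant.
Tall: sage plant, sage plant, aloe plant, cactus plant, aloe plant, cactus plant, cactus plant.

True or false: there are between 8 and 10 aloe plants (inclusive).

True

|aloe plants| = 8.
The claim requires 8 ≤ 8 ≤ 10, which holds.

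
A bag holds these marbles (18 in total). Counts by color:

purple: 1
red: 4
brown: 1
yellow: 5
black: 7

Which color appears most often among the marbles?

black

Counts by color: black 7, yellow 5, red 4, brown 1, purple 1.
The maximum is 7, held uniquely by black.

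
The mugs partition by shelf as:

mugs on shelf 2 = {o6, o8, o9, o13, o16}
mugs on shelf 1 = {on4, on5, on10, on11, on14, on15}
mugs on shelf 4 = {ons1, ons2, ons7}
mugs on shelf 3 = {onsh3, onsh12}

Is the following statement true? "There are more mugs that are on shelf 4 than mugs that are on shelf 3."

True

mugs on shelf 4: 3.
mugs on shelf 3: 2.
The claim requires 3 > 2, which holds.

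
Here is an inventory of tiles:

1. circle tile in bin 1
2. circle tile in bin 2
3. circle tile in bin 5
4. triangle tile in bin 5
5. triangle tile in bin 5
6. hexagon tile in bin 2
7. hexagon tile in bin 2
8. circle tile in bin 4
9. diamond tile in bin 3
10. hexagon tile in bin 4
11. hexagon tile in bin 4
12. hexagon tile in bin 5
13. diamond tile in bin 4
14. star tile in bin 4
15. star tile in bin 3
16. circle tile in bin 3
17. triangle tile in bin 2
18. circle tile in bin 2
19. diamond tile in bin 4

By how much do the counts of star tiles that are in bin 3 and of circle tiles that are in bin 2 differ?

star tiles in bin 3: 1. circle tiles in bin 2: 2.
|1 − 2| = 2 − 1 = 1.

1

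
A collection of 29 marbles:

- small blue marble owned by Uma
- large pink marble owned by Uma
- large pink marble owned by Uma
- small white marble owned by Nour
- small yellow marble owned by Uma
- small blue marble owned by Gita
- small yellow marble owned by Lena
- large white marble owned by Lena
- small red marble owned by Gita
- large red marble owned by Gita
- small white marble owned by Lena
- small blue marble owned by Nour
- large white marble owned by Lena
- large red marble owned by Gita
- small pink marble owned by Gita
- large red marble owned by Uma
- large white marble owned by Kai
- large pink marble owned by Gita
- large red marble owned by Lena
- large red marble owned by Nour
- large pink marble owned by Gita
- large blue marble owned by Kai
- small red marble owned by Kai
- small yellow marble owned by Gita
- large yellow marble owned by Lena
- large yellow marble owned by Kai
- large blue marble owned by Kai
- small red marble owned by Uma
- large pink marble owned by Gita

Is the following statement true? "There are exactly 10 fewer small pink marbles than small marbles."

small pink marbles: 1.
small marbles: 12.
The claim requires 12 − 1 (= 11) to equal 10, which does not hold.

False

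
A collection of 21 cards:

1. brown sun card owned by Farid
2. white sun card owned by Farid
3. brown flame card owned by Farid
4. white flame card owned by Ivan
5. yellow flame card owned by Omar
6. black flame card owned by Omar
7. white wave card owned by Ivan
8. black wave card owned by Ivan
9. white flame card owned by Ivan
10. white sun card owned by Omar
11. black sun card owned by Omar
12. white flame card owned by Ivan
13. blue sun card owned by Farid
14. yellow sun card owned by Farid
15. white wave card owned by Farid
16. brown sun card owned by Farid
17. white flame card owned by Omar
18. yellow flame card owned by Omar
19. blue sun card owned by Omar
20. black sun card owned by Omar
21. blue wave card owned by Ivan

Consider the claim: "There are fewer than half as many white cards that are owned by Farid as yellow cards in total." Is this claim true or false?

|white cards owned by Farid| = 2.
|yellow cards| = 3.
The claim requires 2 × 2 = 4 < 3, which does not hold.

False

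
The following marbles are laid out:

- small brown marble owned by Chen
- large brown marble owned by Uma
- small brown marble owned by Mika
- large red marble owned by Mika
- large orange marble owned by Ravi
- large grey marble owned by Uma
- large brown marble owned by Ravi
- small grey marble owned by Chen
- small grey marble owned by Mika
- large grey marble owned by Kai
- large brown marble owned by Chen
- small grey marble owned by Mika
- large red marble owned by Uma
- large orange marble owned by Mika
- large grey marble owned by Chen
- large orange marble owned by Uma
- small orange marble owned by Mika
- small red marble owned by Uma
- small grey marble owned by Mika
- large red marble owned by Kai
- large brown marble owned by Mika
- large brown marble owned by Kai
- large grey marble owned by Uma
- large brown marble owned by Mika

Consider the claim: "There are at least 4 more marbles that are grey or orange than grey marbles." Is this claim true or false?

True

There are 12 marbles that are grey or orange.
There are 8 grey marbles.
The claim requires 12 − 8 = 4 ≥ 4, which holds.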